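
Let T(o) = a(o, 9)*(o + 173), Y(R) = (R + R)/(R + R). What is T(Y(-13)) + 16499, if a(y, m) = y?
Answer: 16673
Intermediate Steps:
Y(R) = 1 (Y(R) = (2*R)/((2*R)) = (2*R)*(1/(2*R)) = 1)
T(o) = o*(173 + o) (T(o) = o*(o + 173) = o*(173 + o))
T(Y(-13)) + 16499 = 1*(173 + 1) + 16499 = 1*174 + 16499 = 174 + 16499 = 16673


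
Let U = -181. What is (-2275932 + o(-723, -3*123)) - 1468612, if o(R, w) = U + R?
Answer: -3745448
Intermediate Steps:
o(R, w) = -181 + R
(-2275932 + o(-723, -3*123)) - 1468612 = (-2275932 + (-181 - 723)) - 1468612 = (-2275932 - 904) - 1468612 = -2276836 - 1468612 = -3745448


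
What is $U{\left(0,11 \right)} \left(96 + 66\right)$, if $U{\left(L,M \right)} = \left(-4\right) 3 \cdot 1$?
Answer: $-1944$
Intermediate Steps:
$U{\left(L,M \right)} = -12$ ($U{\left(L,M \right)} = \left(-12\right) 1 = -12$)
$U{\left(0,11 \right)} \left(96 + 66\right) = - 12 \left(96 + 66\right) = \left(-12\right) 162 = -1944$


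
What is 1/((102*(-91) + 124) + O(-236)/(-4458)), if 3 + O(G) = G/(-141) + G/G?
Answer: -314289/2878258639 ≈ -0.00010919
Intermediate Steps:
O(G) = -2 - G/141 (O(G) = -3 + (G/(-141) + G/G) = -3 + (G*(-1/141) + 1) = -3 + (-G/141 + 1) = -3 + (1 - G/141) = -2 - G/141)
1/((102*(-91) + 124) + O(-236)/(-4458)) = 1/((102*(-91) + 124) + (-2 - 1/141*(-236))/(-4458)) = 1/((-9282 + 124) + (-2 + 236/141)*(-1/4458)) = 1/(-9158 - 46/141*(-1/4458)) = 1/(-9158 + 23/314289) = 1/(-2878258639/314289) = -314289/2878258639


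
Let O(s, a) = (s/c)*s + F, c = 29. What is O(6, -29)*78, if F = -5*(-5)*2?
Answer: 115908/29 ≈ 3996.8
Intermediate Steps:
F = 50 (F = 25*2 = 50)
O(s, a) = 50 + s²/29 (O(s, a) = (s/29)*s + 50 = s²/29 + 50 = 50 + s²/29)
O(6, -29)*78 = (50 + (1/29)*6²)*78 = (50 + (1/29)*36)*78 = (50 + 36/29)*78 = (1486/29)*78 = 115908/29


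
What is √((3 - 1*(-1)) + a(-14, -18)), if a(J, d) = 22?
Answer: √26 ≈ 5.0990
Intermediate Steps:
√((3 - 1*(-1)) + a(-14, -18)) = √((3 - 1*(-1)) + 22) = √((3 + 1) + 22) = √(4 + 22) = √26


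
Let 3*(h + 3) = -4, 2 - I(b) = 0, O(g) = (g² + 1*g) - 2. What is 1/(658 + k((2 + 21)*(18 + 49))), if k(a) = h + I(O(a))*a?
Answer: 3/11207 ≈ 0.00026769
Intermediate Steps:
O(g) = -2 + g + g² (O(g) = (g² + g) - 2 = (g + g²) - 2 = -2 + g + g²)
I(b) = 2 (I(b) = 2 - 1*0 = 2 + 0 = 2)
h = -13/3 (h = -3 + (⅓)*(-4) = -3 - 4/3 = -13/3 ≈ -4.3333)
k(a) = -13/3 + 2*a
1/(658 + k((2 + 21)*(18 + 49))) = 1/(658 + (-13/3 + 2*((2 + 21)*(18 + 49)))) = 1/(658 + (-13/3 + 2*(23*67))) = 1/(658 + (-13/3 + 2*1541)) = 1/(658 + (-13/3 + 3082)) = 1/(658 + 9233/3) = 1/(11207/3) = 3/11207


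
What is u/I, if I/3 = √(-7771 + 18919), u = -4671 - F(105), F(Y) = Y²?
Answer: -872*√2787/929 ≈ -49.553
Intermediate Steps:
u = -15696 (u = -4671 - 1*105² = -4671 - 1*11025 = -4671 - 11025 = -15696)
I = 6*√2787 (I = 3*√(-7771 + 18919) = 3*√11148 = 3*(2*√2787) = 6*√2787 ≈ 316.75)
u/I = -15696*√2787/16722 = -872*√2787/929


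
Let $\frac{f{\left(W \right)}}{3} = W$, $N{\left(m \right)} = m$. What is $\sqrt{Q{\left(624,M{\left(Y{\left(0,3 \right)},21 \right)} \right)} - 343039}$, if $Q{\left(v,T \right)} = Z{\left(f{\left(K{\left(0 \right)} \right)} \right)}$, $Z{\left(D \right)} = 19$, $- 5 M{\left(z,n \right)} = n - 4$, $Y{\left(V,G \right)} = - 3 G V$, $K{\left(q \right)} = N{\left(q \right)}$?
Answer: $2 i \sqrt{85755} \approx 585.68 i$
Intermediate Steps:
$K{\left(q \right)} = q$
$Y{\left(V,G \right)} = - 3 G V$
$M{\left(z,n \right)} = \frac{4}{5} - \frac{n}{5}$ ($M{\left(z,n \right)} = - \frac{n - 4}{5} = - \frac{-4 + n}{5} = \frac{4}{5} - \frac{n}{5}$)
$f{\left(W \right)} = 3 W$
$Q{\left(v,T \right)} = 19$
$\sqrt{Q{\left(624,M{\left(Y{\left(0,3 \right)},21 \right)} \right)} - 343039} = \sqrt{19 - 343039} = \sqrt{-343020} = 2 i \sqrt{85755}$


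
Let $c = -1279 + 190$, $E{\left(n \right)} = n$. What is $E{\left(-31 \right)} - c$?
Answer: $1058$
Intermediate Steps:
$c = -1089$
$E{\left(-31 \right)} - c = -31 - -1089 = -31 + 1089 = 1058$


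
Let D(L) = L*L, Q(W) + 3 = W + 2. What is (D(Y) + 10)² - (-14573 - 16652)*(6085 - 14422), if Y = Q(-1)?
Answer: -260322629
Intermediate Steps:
Q(W) = -1 + W (Q(W) = -3 + (W + 2) = -3 + (2 + W) = -1 + W)
Y = -2 (Y = -1 - 1 = -2)
D(L) = L²
(D(Y) + 10)² - (-14573 - 16652)*(6085 - 14422) = ((-2)² + 10)² - (-14573 - 16652)*(6085 - 14422) = (4 + 10)² - (-31225)*(-8337) = 14² - 1*260322825 = 196 - 260322825 = -260322629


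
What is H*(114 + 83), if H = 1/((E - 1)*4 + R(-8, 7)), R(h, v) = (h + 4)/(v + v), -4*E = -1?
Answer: -1379/23 ≈ -59.957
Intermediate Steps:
E = ¼ (E = -¼*(-1) = ¼ ≈ 0.25000)
R(h, v) = (4 + h)/(2*v) (R(h, v) = (4 + h)/((2*v)) = (4 + h)*(1/(2*v)) = (4 + h)/(2*v))
H = -7/23 (H = 1/((¼ - 1)*4 + (½)*(4 - 8)/7) = 1/(-¾*4 + (½)*(⅐)*(-4)) = 1/(-3 - 2/7) = 1/(-23/7) = -7/23 ≈ -0.30435)
H*(114 + 83) = -7*(114 + 83)/23 = -7/23*197 = -1379/23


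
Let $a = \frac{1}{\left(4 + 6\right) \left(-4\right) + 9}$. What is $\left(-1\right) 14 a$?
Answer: $\frac{14}{31} \approx 0.45161$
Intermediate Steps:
$a = - \frac{1}{31}$ ($a = \frac{1}{10 \left(-4\right) + 9} = \frac{1}{-40 + 9} = \frac{1}{-31} = - \frac{1}{31} \approx -0.032258$)
$\left(-1\right) 14 a = \left(-1\right) 14 \left(- \frac{1}{31}\right) = \left(-14\right) \left(- \frac{1}{31}\right) = \frac{14}{31}$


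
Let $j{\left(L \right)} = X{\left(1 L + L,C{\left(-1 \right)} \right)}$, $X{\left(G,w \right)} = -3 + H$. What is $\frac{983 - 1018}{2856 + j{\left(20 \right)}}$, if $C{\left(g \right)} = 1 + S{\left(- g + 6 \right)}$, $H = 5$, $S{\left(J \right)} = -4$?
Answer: $- \frac{35}{2858} \approx -0.012246$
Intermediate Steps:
$C{\left(g \right)} = -3$ ($C{\left(g \right)} = 1 - 4 = -3$)
$X{\left(G,w \right)} = 2$ ($X{\left(G,w \right)} = -3 + 5 = 2$)
$j{\left(L \right)} = 2$
$\frac{983 - 1018}{2856 + j{\left(20 \right)}} = \frac{983 - 1018}{2856 + 2} = - \frac{35}{2858}$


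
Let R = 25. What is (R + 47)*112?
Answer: 8064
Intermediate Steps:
(R + 47)*112 = (25 + 47)*112 = 72*112 = 8064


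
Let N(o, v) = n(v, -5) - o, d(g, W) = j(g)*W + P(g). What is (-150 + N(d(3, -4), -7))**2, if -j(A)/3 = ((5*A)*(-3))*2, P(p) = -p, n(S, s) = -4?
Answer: 863041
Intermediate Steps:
j(A) = 90*A (j(A) = -3*(5*A)*(-3)*2 = -3*(-15*A)*2 = -(-90)*A = 90*A)
d(g, W) = -g + 90*W*g (d(g, W) = (90*g)*W - g = 90*W*g - g = -g + 90*W*g)
N(o, v) = -4 - o
(-150 + N(d(3, -4), -7))**2 = (-150 + (-4 - 3*(-1 + 90*(-4))))**2 = (-150 + (-4 - 3*(-1 - 360)))**2 = (-150 + (-4 - 3*(-361)))**2 = (-150 + (-4 - 1*(-1083)))**2 = (-150 + (-4 + 1083))**2 = (-150 + 1079)**2 = 929**2 = 863041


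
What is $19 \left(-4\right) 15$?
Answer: $-1140$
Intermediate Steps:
$19 \left(-4\right) 15 = \left(-76\right) 15 = -1140$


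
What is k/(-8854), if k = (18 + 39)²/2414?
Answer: -171/1124924 ≈ -0.00015201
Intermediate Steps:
k = 3249/2414 (k = 57²*(1/2414) = 3249*(1/2414) = 3249/2414 ≈ 1.3459)
k/(-8854) = (3249/2414)/(-8854) = (3249/2414)*(-1/8854) = -171/1124924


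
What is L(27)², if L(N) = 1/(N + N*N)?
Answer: 1/571536 ≈ 1.7497e-6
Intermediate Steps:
L(N) = 1/(N + N²)
L(27)² = (1/(27*(1 + 27)))² = ((1/27)/28)² = ((1/27)*(1/28))² = (1/756)² = 1/571536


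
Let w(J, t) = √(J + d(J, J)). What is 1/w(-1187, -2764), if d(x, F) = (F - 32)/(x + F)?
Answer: -I*√6686890906/2816719 ≈ -0.029031*I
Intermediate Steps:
d(x, F) = (-32 + F)/(F + x)
w(J, t) = √(J + (-32 + J)/(2*J)) (w(J, t) = √(J + (-32 + J)/(J + J)) = √(J + (-32 + J)/((2*J))) = √(J + (1/(2*J))*(-32 + J)) = √(J + (-32 + J)/(2*J)))
1/w(-1187, -2764) = 1/(√(2 - 64/(-1187) + 4*(-1187))/2) = 1/(√(2 - 64*(-1/1187) - 4748)/2) = 1/(√(2 + 64/1187 - 4748)/2) = 1/(√(-5633438/1187)/2) = 1/((I*√6686890906/1187)/2) = 1/(I*√6686890906/2374) = -I*√6686890906/2816719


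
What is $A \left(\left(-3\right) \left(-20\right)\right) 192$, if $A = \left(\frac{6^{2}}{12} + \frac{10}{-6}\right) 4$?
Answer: $61440$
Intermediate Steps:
$A = \frac{16}{3}$ ($A = \left(36 \cdot \frac{1}{12} + 10 \left(- \frac{1}{6}\right)\right) 4 = \left(3 - \frac{5}{3}\right) 4 = \frac{4}{3} \cdot 4 = \frac{16}{3} \approx 5.3333$)
$A \left(\left(-3\right) \left(-20\right)\right) 192 = \frac{16 \left(\left(-3\right) \left(-20\right)\right)}{3} \cdot 192 = \frac{16}{3} \cdot 60 \cdot 192 = 320 \cdot 192 = 61440$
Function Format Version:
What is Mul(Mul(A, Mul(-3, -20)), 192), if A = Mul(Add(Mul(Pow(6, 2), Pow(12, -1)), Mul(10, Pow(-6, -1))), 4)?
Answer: 61440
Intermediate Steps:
A = Rational(16, 3) (A = Mul(Add(Mul(36, Rational(1, 12)), Mul(10, Rational(-1, 6))), 4) = Mul(Add(3, Rational(-5, 3)), 4) = Mul(Rational(4, 3), 4) = Rational(16, 3) ≈ 5.3333)
Mul(Mul(A, Mul(-3, -20)), 192) = Mul(Mul(Rational(16, 3), Mul(-3, -20)), 192) = Mul(Mul(Rational(16, 3), 60), 192) = Mul(320, 192) = 61440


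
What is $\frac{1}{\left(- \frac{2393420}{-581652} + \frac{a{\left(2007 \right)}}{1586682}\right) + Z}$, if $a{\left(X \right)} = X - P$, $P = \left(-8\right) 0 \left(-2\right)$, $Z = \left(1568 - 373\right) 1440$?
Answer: $\frac{8545340358}{14704856861785363} \approx 5.8112 \cdot 10^{-7}$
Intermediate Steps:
$Z = 1720800$ ($Z = 1195 \cdot 1440 = 1720800$)
$P = 0$ ($P = 0 \left(-2\right) = 0$)
$a{\left(X \right)} = X$ ($a{\left(X \right)} = X - 0 = X + 0 = X$)
$\frac{1}{\left(- \frac{2393420}{-581652} + \frac{a{\left(2007 \right)}}{1586682}\right) + Z} = \frac{1}{\left(- \frac{2393420}{-581652} + \frac{2007}{1586682}\right) + 1720800} = \frac{1}{\left(\left(-2393420\right) \left(- \frac{1}{581652}\right) + 2007 \cdot \frac{1}{1586682}\right) + 1720800} = \frac{1}{\left(\frac{598355}{145413} + \frac{223}{176298}\right) + 1720800} = \frac{1}{\frac{35173738963}{8545340358} + 1720800} = \frac{1}{\frac{14704856861785363}{8545340358}} = \frac{8545340358}{14704856861785363}$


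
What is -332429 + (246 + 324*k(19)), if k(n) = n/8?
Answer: -662827/2 ≈ -3.3141e+5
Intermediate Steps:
k(n) = n/8 (k(n) = n*(⅛) = n/8)
-332429 + (246 + 324*k(19)) = -332429 + (246 + 324*((⅛)*19)) = -332429 + (246 + 324*(19/8)) = -332429 + (246 + 1539/2) = -332429 + 2031/2 = -662827/2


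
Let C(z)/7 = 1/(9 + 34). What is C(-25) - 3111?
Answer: -133766/43 ≈ -3110.8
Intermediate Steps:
C(z) = 7/43 (C(z) = 7/(9 + 34) = 7/43)
C(-25) - 3111 = 7/43 - 3111 = -133766/43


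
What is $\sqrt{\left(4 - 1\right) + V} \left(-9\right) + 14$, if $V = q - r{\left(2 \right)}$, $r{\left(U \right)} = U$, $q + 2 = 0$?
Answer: $14 - 9 i \approx 14.0 - 9.0 i$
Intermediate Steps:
$q = -2$ ($q = -2 + 0 = -2$)
$V = -4$ ($V = -2 - 2 = -4$)
$\sqrt{\left(4 - 1\right) + V} \left(-9\right) + 14 = \sqrt{\left(4 - 1\right) - 4} \left(-9\right) + 14 = \sqrt{3 - 4} \left(-9\right) + 14 = \sqrt{-1} \left(-9\right) + 14 = i \left(-9\right) + 14 = - 9 i + 14 = 14 - 9 i$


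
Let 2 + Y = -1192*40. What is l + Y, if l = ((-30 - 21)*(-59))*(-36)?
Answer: -156006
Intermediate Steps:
Y = -47682 (Y = -2 - 1192*40 = -2 - 47680 = -47682)
l = -108324 (l = -51*(-59)*(-36) = 3009*(-36) = -108324)
l + Y = -108324 - 47682 = -156006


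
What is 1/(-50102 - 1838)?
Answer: -1/51940 ≈ -1.9253e-5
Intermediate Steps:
1/(-50102 - 1838) = 1/(-51940) = -1/51940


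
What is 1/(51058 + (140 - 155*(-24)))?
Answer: 1/54918 ≈ 1.8209e-5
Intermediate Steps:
1/(51058 + (140 - 155*(-24))) = 1/(51058 + (140 + 3720)) = 1/(51058 + 3860) = 1/54918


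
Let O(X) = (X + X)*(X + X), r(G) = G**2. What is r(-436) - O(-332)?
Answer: -250800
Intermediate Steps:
O(X) = 4*X**2 (O(X) = (2*X)*(2*X) = 4*X**2)
r(-436) - O(-332) = (-436)**2 - 4*(-332)**2 = 190096 - 4*110224 = 190096 - 1*440896 = 190096 - 440896 = -250800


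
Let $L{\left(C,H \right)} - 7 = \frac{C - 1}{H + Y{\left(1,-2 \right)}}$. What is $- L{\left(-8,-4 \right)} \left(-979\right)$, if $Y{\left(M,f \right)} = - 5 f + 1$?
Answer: $\frac{39160}{7} \approx 5594.3$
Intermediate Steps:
$Y{\left(M,f \right)} = 1 - 5 f$
$L{\left(C,H \right)} = 7 + \frac{-1 + C}{11 + H}$ ($L{\left(C,H \right)} = 7 + \frac{C - 1}{H + \left(1 - -10\right)} = 7 + \frac{-1 + C}{H + \left(1 + 10\right)} = 7 + \frac{-1 + C}{H + 11} = 7 + \frac{-1 + C}{11 + H}$)
$- L{\left(-8,-4 \right)} \left(-979\right) = - \frac{76 - 8 + 7 \left(-4\right)}{11 - 4} \left(-979\right) = - \frac{76 - 8 - 28}{7} \left(-979\right) = - \frac{1}{7} \cdot 40 \left(-979\right) = - \frac{40 \left(-979\right)}{7} = \left(-1\right) \left(- \frac{39160}{7}\right) = \frac{39160}{7}$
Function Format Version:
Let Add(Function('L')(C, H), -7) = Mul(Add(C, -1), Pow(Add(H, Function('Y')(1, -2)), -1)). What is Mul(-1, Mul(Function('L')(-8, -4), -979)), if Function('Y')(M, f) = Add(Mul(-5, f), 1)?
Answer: Rational(39160, 7) ≈ 5594.3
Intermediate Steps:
Function('Y')(M, f) = Add(1, Mul(-5, f))
Function('L')(C, H) = Add(7, Mul(Pow(Add(11, H), -1), Add(-1, C))) (Function('L')(C, H) = Add(7, Mul(Add(C, -1), Pow(Add(H, Add(1, Mul(-5, -2))), -1))) = Add(7, Mul(Add(-1, C), Pow(Add(H, Add(1, 10)), -1))) = Add(7, Mul(Add(-1, C), Pow(Add(H, 11), -1))) = Add(7, Mul(Add(-1, C), Pow(Add(11, H), -1))) = Add(7, Mul(Pow(Add(11, H), -1), Add(-1, C))))
Mul(-1, Mul(Function('L')(-8, -4), -979)) = Mul(-1, Mul(Mul(Pow(Add(11, -4), -1), Add(76, -8, Mul(7, -4))), -979)) = Mul(-1, Mul(Mul(Pow(7, -1), Add(76, -8, -28)), -979)) = Mul(-1, Mul(Mul(Rational(1, 7), 40), -979)) = Mul(-1, Mul(Rational(40, 7), -979)) = Mul(-1, Rational(-39160, 7)) = Rational(39160, 7)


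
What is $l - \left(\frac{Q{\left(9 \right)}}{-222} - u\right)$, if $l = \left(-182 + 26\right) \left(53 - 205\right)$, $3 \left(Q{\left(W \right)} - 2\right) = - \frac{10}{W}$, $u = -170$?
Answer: $\frac{70555396}{2997} \approx 23542.0$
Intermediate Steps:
$Q{\left(W \right)} = 2 - \frac{10}{3 W}$ ($Q{\left(W \right)} = 2 + \frac{\left(-10\right) \frac{1}{W}}{3} = 2 - \frac{10}{3 W}$)
$l = 23712$ ($l = \left(-156\right) \left(-152\right) = 23712$)
$l - \left(\frac{Q{\left(9 \right)}}{-222} - u\right) = 23712 - \left(\frac{2 - \frac{10}{3 \cdot 9}}{-222} - -170\right) = 23712 - \left(\left(2 - \frac{10}{27}\right) \left(- \frac{1}{222}\right) + 170\right) = 23712 - \left(\frac{44}{27} \left(- \frac{1}{222}\right) + 170\right) = 23712 - \left(- \frac{22}{2997} + 170\right) = 23712 - \frac{509468}{2997} = \frac{70555396}{2997}$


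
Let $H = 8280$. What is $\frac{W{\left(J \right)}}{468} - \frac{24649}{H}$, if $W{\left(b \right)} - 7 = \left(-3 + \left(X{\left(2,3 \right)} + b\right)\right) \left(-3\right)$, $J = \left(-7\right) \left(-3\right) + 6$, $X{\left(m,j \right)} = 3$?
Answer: $- \frac{337457}{107640} \approx -3.1351$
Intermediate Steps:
$J = 27$ ($J = 21 + 6 = 27$)
$W{\left(b \right)} = 7 - 3 b$ ($W{\left(b \right)} = 7 + \left(-3 + \left(3 + b\right)\right) \left(-3\right) = 7 + b \left(-3\right) = 7 - 3 b$)
$\frac{W{\left(J \right)}}{468} - \frac{24649}{H} = \frac{7 - 81}{468} - \frac{24649}{8280} = \left(7 - 81\right) \frac{1}{468} - \frac{24649}{8280} = \left(-74\right) \frac{1}{468} - \frac{24649}{8280} = - \frac{37}{234} - \frac{24649}{8280} = - \frac{337457}{107640}$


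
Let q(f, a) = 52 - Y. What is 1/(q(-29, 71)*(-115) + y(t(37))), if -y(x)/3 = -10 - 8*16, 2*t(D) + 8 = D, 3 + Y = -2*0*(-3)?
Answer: -1/5911 ≈ -0.00016918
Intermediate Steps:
Y = -3 (Y = -3 - 2*0*(-3) = -3 + 0*(-3) = -3 + 0 = -3)
q(f, a) = 55 (q(f, a) = 52 - 1*(-3) = 52 + 3 = 55)
t(D) = -4 + D/2
y(x) = 414 (y(x) = -3*(-10 - 8*16) = -3*(-10 - 128) = -3*(-138) = 414)
1/(q(-29, 71)*(-115) + y(t(37))) = 1/(55*(-115) + 414) = 1/(-6325 + 414) = 1/(-5911) = -1/5911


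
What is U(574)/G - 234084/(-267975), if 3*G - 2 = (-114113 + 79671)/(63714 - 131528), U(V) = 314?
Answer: 190647387002/506383425 ≈ 376.49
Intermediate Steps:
G = 28345/33907 (G = 2/3 + ((-114113 + 79671)/(63714 - 131528))/3 = 2/3 + (-34442/(-67814))/3 = 2/3 + (-34442*(-1/67814))/3 = 2/3 + (1/3)*(17221/33907) = 2/3 + 17221/101721 = 28345/33907 ≈ 0.83596)
U(574)/G - 234084/(-267975) = 314/(28345/33907) - 234084/(-267975) = 314*(33907/28345) - 234084*(-1/267975) = 10646798/28345 + 78028/89325 = 190647387002/506383425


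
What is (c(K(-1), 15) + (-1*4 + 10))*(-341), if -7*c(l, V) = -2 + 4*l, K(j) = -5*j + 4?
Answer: -2728/7 ≈ -389.71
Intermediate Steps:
K(j) = 4 - 5*j
c(l, V) = 2/7 - 4*l/7 (c(l, V) = -(-2 + 4*l)/7 = 2/7 - 4*l/7)
(c(K(-1), 15) + (-1*4 + 10))*(-341) = ((2/7 - 4*(4 - 5*(-1))/7) + (-1*4 + 10))*(-341) = ((2/7 - 4*(4 + 5)/7) + (-4 + 10))*(-341) = ((2/7 - 4/7*9) + 6)*(-341) = ((2/7 - 36/7) + 6)*(-341) = (-34/7 + 6)*(-341) = (8/7)*(-341) = -2728/7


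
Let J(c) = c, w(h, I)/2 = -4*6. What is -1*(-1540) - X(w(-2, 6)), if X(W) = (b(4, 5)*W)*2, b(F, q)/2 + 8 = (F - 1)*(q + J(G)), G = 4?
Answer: 5188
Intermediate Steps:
w(h, I) = -48 (w(h, I) = 2*(-4*6) = 2*(-24) = -48)
b(F, q) = -16 + 2*(-1 + F)*(4 + q) (b(F, q) = -16 + 2*((F - 1)*(q + 4)) = -16 + 2*((-1 + F)*(4 + q)) = -16 + 2*(-1 + F)*(4 + q))
X(W) = 76*W (X(W) = ((-24 - 2*5 + 8*4 + 2*4*5)*W)*2 = ((-24 - 10 + 32 + 40)*W)*2 = (38*W)*2 = 76*W)
-1*(-1540) - X(w(-2, 6)) = -1*(-1540) - 76*(-48) = 1540 - 1*(-3648) = 1540 + 3648 = 5188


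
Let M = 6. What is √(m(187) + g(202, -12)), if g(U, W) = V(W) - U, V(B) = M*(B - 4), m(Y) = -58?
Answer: 2*I*√89 ≈ 18.868*I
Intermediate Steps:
V(B) = -24 + 6*B (V(B) = 6*(B - 4) = 6*(-4 + B) = -24 + 6*B)
g(U, W) = -24 - U + 6*W (g(U, W) = (-24 + 6*W) - U = -24 - U + 6*W)
√(m(187) + g(202, -12)) = √(-58 + (-24 - 1*202 + 6*(-12))) = √(-58 + (-24 - 202 - 72)) = √(-58 - 298) = √(-356) = 2*I*√89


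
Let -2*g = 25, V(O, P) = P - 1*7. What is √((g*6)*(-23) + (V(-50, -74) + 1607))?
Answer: √3251 ≈ 57.018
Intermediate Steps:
V(O, P) = -7 + P (V(O, P) = P - 7 = -7 + P)
g = -25/2 (g = -½*25 = -25/2 ≈ -12.500)
√((g*6)*(-23) + (V(-50, -74) + 1607)) = √(-25/2*6*(-23) + ((-7 - 74) + 1607)) = √(-75*(-23) + (-81 + 1607)) = √(1725 + 1526) = √3251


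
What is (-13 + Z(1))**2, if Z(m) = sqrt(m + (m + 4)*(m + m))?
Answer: (13 - sqrt(11))**2 ≈ 93.768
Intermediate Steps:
Z(m) = sqrt(m + 2*m*(4 + m)) (Z(m) = sqrt(m + (4 + m)*(2*m)) = sqrt(m + 2*m*(4 + m)))
(-13 + Z(1))**2 = (-13 + sqrt(1*(9 + 2*1)))**2 = (-13 + sqrt(1*(9 + 2)))**2 = (-13 + sqrt(1*11))**2 = (-13 + sqrt(11))**2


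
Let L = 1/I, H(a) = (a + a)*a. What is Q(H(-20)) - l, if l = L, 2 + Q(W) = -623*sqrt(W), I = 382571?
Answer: -765143/382571 - 12460*sqrt(2) ≈ -17623.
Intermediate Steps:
H(a) = 2*a**2 (H(a) = (2*a)*a = 2*a**2)
Q(W) = -2 - 623*sqrt(W)
L = 1/382571 ≈ 2.6139e-6
l = 1/382571 ≈ 2.6139e-6
Q(H(-20)) - l = (-2 - 623*20*sqrt(2)) - 1*1/382571 = (-2 - 623*20*sqrt(2)) - 1/382571 = (-2 - 12460*sqrt(2)) - 1/382571 = -765143/382571 - 12460*sqrt(2)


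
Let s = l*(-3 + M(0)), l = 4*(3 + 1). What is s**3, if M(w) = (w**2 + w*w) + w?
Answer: -110592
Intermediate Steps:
M(w) = w + 2*w**2 (M(w) = (w**2 + w**2) + w = 2*w**2 + w = w + 2*w**2)
l = 16 (l = 4*4 = 16)
s = -48 (s = 16*(-3 + 0*(1 + 2*0)) = 16*(-3 + 0*(1 + 0)) = 16*(-3 + 0*1) = 16*(-3 + 0) = 16*(-3) = -48)
s**3 = (-48)**3 = -110592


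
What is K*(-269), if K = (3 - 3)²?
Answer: 0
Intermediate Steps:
K = 0 (K = 0² = 0)
K*(-269) = 0*(-269) = 0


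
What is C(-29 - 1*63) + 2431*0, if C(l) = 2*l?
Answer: -184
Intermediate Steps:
C(-29 - 1*63) + 2431*0 = 2*(-29 - 1*63) + 2431*0 = 2*(-29 - 63) + 0 = 2*(-92) + 0 = -184 + 0 = -184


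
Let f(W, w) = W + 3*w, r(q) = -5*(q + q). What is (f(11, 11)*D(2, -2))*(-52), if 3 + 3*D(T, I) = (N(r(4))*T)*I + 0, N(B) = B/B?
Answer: 16016/3 ≈ 5338.7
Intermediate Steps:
r(q) = -10*q
N(B) = 1
D(T, I) = -1 + I*T/3 (D(T, I) = -1 + ((1*T)*I + 0)/3 = -1 + (T*I + 0)/3 = -1 + (I*T + 0)/3 = -1 + (I*T)/3 = -1 + I*T/3)
(f(11, 11)*D(2, -2))*(-52) = ((11 + 3*11)*(-1 + (1/3)*(-2)*2))*(-52) = ((11 + 33)*(-1 - 4/3))*(-52) = (44*(-7/3))*(-52) = -308/3*(-52) = 16016/3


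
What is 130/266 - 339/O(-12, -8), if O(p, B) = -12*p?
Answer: -11909/6384 ≈ -1.8654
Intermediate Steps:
130/266 - 339/O(-12, -8) = 130/266 - 339/((-12*(-12))) = 130*(1/266) - 339/144 = 65/133 - 339*1/144 = 65/133 - 113/48 = -11909/6384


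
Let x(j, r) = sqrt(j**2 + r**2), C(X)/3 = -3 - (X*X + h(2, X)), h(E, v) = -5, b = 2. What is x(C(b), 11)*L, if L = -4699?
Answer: -4699*sqrt(157) ≈ -58878.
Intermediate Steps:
C(X) = 6 - 3*X**2 (C(X) = 3*(-3 - (X*X - 5)) = 3*(-3 - (X**2 - 5)) = 3*(-3 - (-5 + X**2)) = 3*(-3 + (5 - X**2)) = 3*(2 - X**2) = 6 - 3*X**2)
x(C(b), 11)*L = sqrt((6 - 3*2**2)**2 + 11**2)*(-4699) = sqrt((6 - 3*4)**2 + 121)*(-4699) = sqrt((6 - 12)**2 + 121)*(-4699) = sqrt((-6)**2 + 121)*(-4699) = sqrt(36 + 121)*(-4699) = sqrt(157)*(-4699) = -4699*sqrt(157)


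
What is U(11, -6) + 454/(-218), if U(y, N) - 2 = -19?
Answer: -2080/109 ≈ -19.083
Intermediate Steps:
U(y, N) = -17 (U(y, N) = 2 - 19 = -17)
U(11, -6) + 454/(-218) = -17 + 454/(-218) = -17 + 454*(-1/218) = -17 - 227/109 = -2080/109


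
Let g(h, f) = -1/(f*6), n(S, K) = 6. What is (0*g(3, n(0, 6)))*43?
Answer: 0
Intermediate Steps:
g(h, f) = -1/(6*f)
(0*g(3, n(0, 6)))*43 = (0*(-1/6/6))*43 = (0*(-1/6*1/6))*43 = (0*(-1/36))*43 = 0*43 = 0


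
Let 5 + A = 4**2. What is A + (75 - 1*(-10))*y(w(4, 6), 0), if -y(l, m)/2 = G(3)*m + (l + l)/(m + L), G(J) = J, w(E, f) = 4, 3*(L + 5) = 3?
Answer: 351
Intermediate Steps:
L = -4 (L = -5 + (1/3)*3 = -5 + 1 = -4)
y(l, m) = -6*m - 4*l/(-4 + m) (y(l, m) = -2*(3*m + (l + l)/(m - 4)) = -2*(3*m + (2*l)/(-4 + m)) = -2*(3*m + 2*l/(-4 + m)) = -6*m - 4*l/(-4 + m))
A = 11 (A = -5 + 4**2 = -5 + 16 = 11)
A + (75 - 1*(-10))*y(w(4, 6), 0) = 11 + (75 - 1*(-10))*(2*(-3*0**2 - 2*4 + 12*0)/(-4 + 0)) = 11 + (75 + 10)*(2*(-3*0 - 8 + 0)/(-4)) = 11 + 85*(2*(-1/4)*(0 - 8 + 0)) = 11 + 85*(2*(-1/4)*(-8)) = 11 + 85*4 = 11 + 340 = 351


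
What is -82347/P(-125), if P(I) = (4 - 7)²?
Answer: -27449/3 ≈ -9149.7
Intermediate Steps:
P(I) = 9 (P(I) = (-3)² = 9)
-82347/P(-125) = -82347/9 = -82347*⅑ = -27449/3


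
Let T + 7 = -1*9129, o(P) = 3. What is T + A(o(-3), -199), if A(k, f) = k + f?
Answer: -9332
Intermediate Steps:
A(k, f) = f + k
T = -9136 (T = -7 - 1*9129 = -7 - 9129 = -9136)
T + A(o(-3), -199) = -9136 + (-199 + 3) = -9136 - 196 = -9332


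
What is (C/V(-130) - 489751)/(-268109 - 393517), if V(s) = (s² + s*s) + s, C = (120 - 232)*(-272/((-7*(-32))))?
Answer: 2748319339/3712824570 ≈ 0.74022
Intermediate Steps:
C = 136 (C = -(-30464)/224 = -112*(-17/14) = 136)
V(s) = s + 2*s² (V(s) = (s² + s²) + s = 2*s² + s = s + 2*s²)
(C/V(-130) - 489751)/(-268109 - 393517) = (136/((-130*(1 + 2*(-130)))) - 489751)/(-268109 - 393517) = (136/((-130*(1 - 260))) - 489751)/(-661626) = (136/((-130*(-259))) - 489751)*(-1/661626) = (136/33670 - 489751)*(-1/661626) = (136*(1/33670) - 489751)*(-1/661626) = (68/16835 - 489751)*(-1/661626) = -8244958017/16835*(-1/661626) = 2748319339/3712824570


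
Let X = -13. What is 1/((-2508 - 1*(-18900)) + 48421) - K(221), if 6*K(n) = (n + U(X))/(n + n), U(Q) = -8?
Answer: -4600839/57294692 ≈ -0.080301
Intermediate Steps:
K(n) = (-8 + n)/(12*n) (K(n) = ((n - 8)/(n + n))/6 = ((-8 + n)/((2*n)))/6 = ((-8 + n)*(1/(2*n)))/6 = ((-8 + n)/(2*n))/6 = (-8 + n)/(12*n))
1/((-2508 - 1*(-18900)) + 48421) - K(221) = 1/((-2508 - 1*(-18900)) + 48421) - (-8 + 221)/(12*221) = 1/((-2508 + 18900) + 48421) - 213/(12*221) = 1/(16392 + 48421) - 1*71/884 = 1/64813 - 71/884 = -4600839/57294692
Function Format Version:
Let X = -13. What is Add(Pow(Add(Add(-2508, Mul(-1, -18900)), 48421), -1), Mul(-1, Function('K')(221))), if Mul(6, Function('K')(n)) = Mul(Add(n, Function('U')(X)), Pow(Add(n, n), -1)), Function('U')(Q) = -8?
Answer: Rational(-4600839, 57294692) ≈ -0.080301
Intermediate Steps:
Function('K')(n) = Mul(Rational(1, 12), Pow(n, -1), Add(-8, n)) (Function('K')(n) = Mul(Rational(1, 6), Mul(Add(n, -8), Pow(Add(n, n), -1))) = Mul(Rational(1, 6), Mul(Add(-8, n), Pow(Mul(2, n), -1))) = Mul(Rational(1, 6), Mul(Add(-8, n), Mul(Rational(1, 2), Pow(n, -1)))) = Mul(Rational(1, 6), Mul(Rational(1, 2), Pow(n, -1), Add(-8, n))) = Mul(Rational(1, 12), Pow(n, -1), Add(-8, n)))
Add(Pow(Add(Add(-2508, Mul(-1, -18900)), 48421), -1), Mul(-1, Function('K')(221))) = Add(Pow(Add(Add(-2508, Mul(-1, -18900)), 48421), -1), Mul(-1, Mul(Rational(1, 12), Pow(221, -1), Add(-8, 221)))) = Add(Pow(Add(Add(-2508, 18900), 48421), -1), Mul(-1, Mul(Rational(1, 12), Rational(1, 221), 213))) = Add(Pow(Add(16392, 48421), -1), Mul(-1, Rational(71, 884))) = Add(Pow(64813, -1), Rational(-71, 884)) = Add(Rational(1, 64813), Rational(-71, 884)) = Rational(-4600839, 57294692)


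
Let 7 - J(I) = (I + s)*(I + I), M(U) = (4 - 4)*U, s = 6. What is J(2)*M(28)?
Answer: 0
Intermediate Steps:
M(U) = 0 (M(U) = 0*U = 0)
J(I) = 7 - 2*I*(6 + I) (J(I) = 7 - (I + 6)*(I + I) = 7 - (6 + I)*2*I = 7 - 2*I*(6 + I))
J(2)*M(28) = (7 - 12*2 - 2*2**2)*0 = (7 - 24 - 2*4)*0 = (7 - 24 - 8)*0 = -25*0 = 0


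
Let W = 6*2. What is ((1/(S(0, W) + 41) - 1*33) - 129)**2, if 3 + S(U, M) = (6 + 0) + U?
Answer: 50794129/1936 ≈ 26237.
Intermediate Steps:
W = 12
S(U, M) = 3 + U (S(U, M) = -3 + ((6 + 0) + U) = -3 + (6 + U) = 3 + U)
((1/(S(0, W) + 41) - 1*33) - 129)**2 = ((1/((3 + 0) + 41) - 1*33) - 129)**2 = ((1/(3 + 41) - 33) - 129)**2 = ((1/44 - 33) - 129)**2 = (-1451/44 - 129)**2 = (-7127/44)**2 = 50794129/1936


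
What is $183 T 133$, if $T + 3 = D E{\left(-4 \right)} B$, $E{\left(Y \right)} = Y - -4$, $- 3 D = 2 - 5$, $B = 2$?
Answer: $-73017$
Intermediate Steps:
$D = 1$ ($D = - \frac{2 - 5}{3} = \left(- \frac{1}{3}\right) \left(-3\right) = 1$)
$E{\left(Y \right)} = 4 + Y$ ($E{\left(Y \right)} = Y + 4 = 4 + Y$)
$T = -3$ ($T = -3 + 1 \left(4 - 4\right) 2 = -3 + 1 \cdot 0 \cdot 2 = -3 + 0 \cdot 2 = -3 + 0 = -3$)
$183 T 133 = 183 \left(-3\right) 133 = \left(-549\right) 133 = -73017$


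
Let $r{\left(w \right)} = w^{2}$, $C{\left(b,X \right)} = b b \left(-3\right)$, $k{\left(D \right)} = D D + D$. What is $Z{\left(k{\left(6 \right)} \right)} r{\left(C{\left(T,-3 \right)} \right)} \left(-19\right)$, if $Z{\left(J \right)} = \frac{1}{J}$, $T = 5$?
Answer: $- \frac{35625}{14} \approx -2544.6$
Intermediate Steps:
$k{\left(D \right)} = D + D^{2}$ ($k{\left(D \right)} = D^{2} + D = D + D^{2}$)
$C{\left(b,X \right)} = - 3 b^{2}$ ($C{\left(b,X \right)} = b^{2} \left(-3\right) = - 3 b^{2}$)
$Z{\left(k{\left(6 \right)} \right)} r{\left(C{\left(T,-3 \right)} \right)} \left(-19\right) = \frac{\left(- 3 \cdot 5^{2}\right)^{2}}{6 \left(1 + 6\right)} \left(-19\right) = \frac{\left(\left(-3\right) 25\right)^{2}}{6 \cdot 7} \left(-19\right) = \frac{\left(-75\right)^{2}}{42} \left(-19\right) = \frac{1}{42} \cdot 5625 \left(-19\right) = \frac{1875}{14} \left(-19\right) = - \frac{35625}{14}$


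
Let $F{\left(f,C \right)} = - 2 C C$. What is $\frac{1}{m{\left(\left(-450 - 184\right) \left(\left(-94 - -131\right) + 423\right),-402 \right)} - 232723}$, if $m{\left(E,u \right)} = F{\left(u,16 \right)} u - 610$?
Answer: $- \frac{1}{27509} \approx -3.6352 \cdot 10^{-5}$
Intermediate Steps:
$F{\left(f,C \right)} = - 2 C^{2}$
$m{\left(E,u \right)} = -610 - 512 u$ ($m{\left(E,u \right)} = - 2 \cdot 16^{2} u - 610 = \left(-2\right) 256 u - 610 = - 512 u - 610 = -610 - 512 u$)
$\frac{1}{m{\left(\left(-450 - 184\right) \left(\left(-94 - -131\right) + 423\right),-402 \right)} - 232723} = \frac{1}{\left(-610 - -205824\right) - 232723} = \frac{1}{\left(-610 + 205824\right) - 232723} = \frac{1}{205214 - 232723} = \frac{1}{-27509} = - \frac{1}{27509}$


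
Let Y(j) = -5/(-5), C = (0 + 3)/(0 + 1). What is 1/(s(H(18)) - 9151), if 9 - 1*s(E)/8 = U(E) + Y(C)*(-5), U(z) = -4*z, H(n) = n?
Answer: -1/8463 ≈ -0.00011816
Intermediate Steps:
C = 3 (C = 3/1 = 3*1 = 3)
Y(j) = 1 (Y(j) = -5*(-⅕) = 1)
s(E) = 112 + 32*E (s(E) = 72 - 8*(-4*E + 1*(-5)) = 72 - 8*(-4*E - 5) = 72 - 8*(-5 - 4*E) = 72 + (40 + 32*E) = 112 + 32*E)
1/(s(H(18)) - 9151) = 1/((112 + 32*18) - 9151) = 1/((112 + 576) - 9151) = 1/(688 - 9151) = 1/(-8463) = -1/8463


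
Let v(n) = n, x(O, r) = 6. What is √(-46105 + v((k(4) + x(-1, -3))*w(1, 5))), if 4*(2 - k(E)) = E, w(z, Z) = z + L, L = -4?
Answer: I*√46126 ≈ 214.77*I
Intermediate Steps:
w(z, Z) = -4 + z (w(z, Z) = z - 4 = -4 + z)
k(E) = 2 - E/4
√(-46105 + v((k(4) + x(-1, -3))*w(1, 5))) = √(-46105 + ((2 - ¼*4) + 6)*(-4 + 1)) = √(-46105 + ((2 - 1) + 6)*(-3)) = √(-46105 + (1 + 6)*(-3)) = √(-46105 + 7*(-3)) = √(-46105 - 21) = √(-46126) = I*√46126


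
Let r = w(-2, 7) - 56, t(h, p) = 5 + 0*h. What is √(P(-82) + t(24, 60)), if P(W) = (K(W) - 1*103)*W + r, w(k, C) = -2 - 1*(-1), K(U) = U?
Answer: √15118 ≈ 122.96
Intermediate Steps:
t(h, p) = 5 (t(h, p) = 5 + 0 = 5)
w(k, C) = -1 (w(k, C) = -2 + 1 = -1)
r = -57 (r = -1 - 56 = -57)
P(W) = -57 + W*(-103 + W) (P(W) = (W - 1*103)*W - 57 = (W - 103)*W - 57 = (-103 + W)*W - 57 = W*(-103 + W) - 57 = -57 + W*(-103 + W))
√(P(-82) + t(24, 60)) = √((-57 + (-82)² - 103*(-82)) + 5) = √((-57 + 6724 + 8446) + 5) = √(15113 + 5) = √15118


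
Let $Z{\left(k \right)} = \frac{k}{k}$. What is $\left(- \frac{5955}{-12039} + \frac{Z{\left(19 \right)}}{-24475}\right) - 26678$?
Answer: $- \frac{2620215893788}{98218175} \approx -26678.0$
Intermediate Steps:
$Z{\left(k \right)} = 1$
$\left(- \frac{5955}{-12039} + \frac{Z{\left(19 \right)}}{-24475}\right) - 26678 = \left(- \frac{5955}{-12039} + 1 \frac{1}{-24475}\right) - 26678 = \left(\left(-5955\right) \left(- \frac{1}{12039}\right) + 1 \left(- \frac{1}{24475}\right)\right) - 26678 = \left(\frac{1985}{4013} - \frac{1}{24475}\right) - 26678 = \frac{48578862}{98218175} - 26678 = - \frac{2620215893788}{98218175}$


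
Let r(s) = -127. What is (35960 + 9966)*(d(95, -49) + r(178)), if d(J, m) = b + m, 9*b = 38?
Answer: -71001596/9 ≈ -7.8891e+6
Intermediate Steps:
b = 38/9 (b = (⅑)*38 = 38/9 ≈ 4.2222)
d(J, m) = 38/9 + m
(35960 + 9966)*(d(95, -49) + r(178)) = (35960 + 9966)*((38/9 - 49) - 127) = 45926*(-403/9 - 127) = 45926*(-1546/9) = -71001596/9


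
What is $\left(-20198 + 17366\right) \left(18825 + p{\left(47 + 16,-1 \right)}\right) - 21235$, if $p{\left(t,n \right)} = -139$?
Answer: $-52939987$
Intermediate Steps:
$\left(-20198 + 17366\right) \left(18825 + p{\left(47 + 16,-1 \right)}\right) - 21235 = \left(-20198 + 17366\right) \left(18825 - 139\right) - 21235 = \left(-2832\right) 18686 - 21235 = -52918752 - 21235 = -52939987$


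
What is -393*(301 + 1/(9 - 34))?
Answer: -2956932/25 ≈ -1.1828e+5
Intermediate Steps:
-393*(301 + 1/(9 - 34)) = -393*(301 + 1/(-25)) = -393*(301 - 1/25) = -393*7524/25 = -2956932/25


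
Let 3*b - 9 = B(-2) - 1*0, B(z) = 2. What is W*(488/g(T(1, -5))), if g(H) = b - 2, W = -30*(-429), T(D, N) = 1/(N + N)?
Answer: 3768336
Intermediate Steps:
T(D, N) = 1/(2*N)
W = 12870
b = 11/3 (b = 3 + (2 - 1*0)/3 = 3 + (2 + 0)/3 = 3 + (⅓)*2 = 3 + ⅔ = 11/3 ≈ 3.6667)
g(H) = 5/3 (g(H) = 11/3 - 2 = 5/3)
W*(488/g(T(1, -5))) = 12870*(488/(5/3)) = 12870*(488*(⅗)) = 12870*(1464/5) = 3768336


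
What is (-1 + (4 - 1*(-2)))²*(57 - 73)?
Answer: -400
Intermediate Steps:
(-1 + (4 - 1*(-2)))²*(57 - 73) = (-1 + (4 + 2))²*(-16) = (-1 + 6)²*(-16) = 5²*(-16) = 25*(-16) = -400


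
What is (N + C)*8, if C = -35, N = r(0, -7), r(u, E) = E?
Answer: -336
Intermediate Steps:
N = -7
(N + C)*8 = (-7 - 35)*8 = -42*8 = -336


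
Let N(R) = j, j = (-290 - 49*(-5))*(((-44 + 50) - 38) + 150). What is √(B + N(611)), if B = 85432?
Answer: √80122 ≈ 283.06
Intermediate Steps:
j = -5310 (j = (-290 + 245)*((6 - 38) + 150) = -45*(-32 + 150) = -45*118 = -5310)
N(R) = -5310
√(B + N(611)) = √(85432 - 5310) = √80122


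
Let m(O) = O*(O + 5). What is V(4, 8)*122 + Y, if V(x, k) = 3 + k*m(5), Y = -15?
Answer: 49151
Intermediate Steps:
m(O) = O*(5 + O)
V(x, k) = 3 + 50*k (V(x, k) = 3 + k*(5*(5 + 5)) = 3 + k*(5*10) = 3 + k*50 = 3 + 50*k)
V(4, 8)*122 + Y = (3 + 50*8)*122 - 15 = (3 + 400)*122 - 15 = 403*122 - 15 = 49166 - 15 = 49151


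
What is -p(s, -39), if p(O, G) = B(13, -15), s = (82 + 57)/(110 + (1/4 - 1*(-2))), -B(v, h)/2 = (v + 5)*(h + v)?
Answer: -72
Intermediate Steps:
B(v, h) = -2*(5 + v)*(h + v) (B(v, h) = -2*(v + 5)*(h + v) = -2*(5 + v)*(h + v))
s = 556/449 (s = 139/(110 + (1*(1/4) + 2)) = 139/(110 + (1/4 + 2)) = 139/(110 + 9/4) = 139/(449/4) = 139*(4/449) = 556/449 ≈ 1.2383)
p(O, G) = 72 (p(O, G) = -10*(-15) - 10*13 - 2*13**2 - 2*(-15)*13 = 150 - 130 - 2*169 + 390 = 150 - 130 - 338 + 390 = 72)
-p(s, -39) = -1*72 = -72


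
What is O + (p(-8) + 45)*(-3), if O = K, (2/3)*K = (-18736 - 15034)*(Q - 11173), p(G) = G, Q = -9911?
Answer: 1068009909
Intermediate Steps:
K = 1068010020 (K = 3*((-18736 - 15034)*(-9911 - 11173))/2 = 3*(-33770*(-21084))/2 = (3/2)*712006680 = 1068010020)
O = 1068010020
O + (p(-8) + 45)*(-3) = 1068010020 + (-8 + 45)*(-3) = 1068010020 + 37*(-3) = 1068010020 - 111 = 1068009909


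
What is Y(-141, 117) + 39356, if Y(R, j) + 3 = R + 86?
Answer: 39298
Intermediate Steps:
Y(R, j) = 83 + R (Y(R, j) = -3 + (R + 86) = -3 + (86 + R) = 83 + R)
Y(-141, 117) + 39356 = (83 - 141) + 39356 = -58 + 39356 = 39298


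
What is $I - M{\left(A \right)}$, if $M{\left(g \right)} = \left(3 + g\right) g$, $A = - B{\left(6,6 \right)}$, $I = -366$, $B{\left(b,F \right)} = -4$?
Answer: $-394$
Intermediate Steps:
$A = 4$ ($A = \left(-1\right) \left(-4\right) = 4$)
$M{\left(g \right)} = g \left(3 + g\right)$
$I - M{\left(A \right)} = -366 - 4 \left(3 + 4\right) = -366 - 4 \cdot 7 = -366 - 28 = -394$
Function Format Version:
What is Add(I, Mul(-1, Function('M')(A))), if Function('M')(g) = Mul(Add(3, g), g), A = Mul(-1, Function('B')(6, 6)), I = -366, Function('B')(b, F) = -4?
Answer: -394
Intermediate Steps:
A = 4 (A = Mul(-1, -4) = 4)
Function('M')(g) = Mul(g, Add(3, g))
Add(I, Mul(-1, Function('M')(A))) = Add(-366, Mul(-1, Mul(4, Add(3, 4)))) = Add(-366, Mul(-1, Mul(4, 7))) = Add(-366, Mul(-1, 28)) = Add(-366, -28) = -394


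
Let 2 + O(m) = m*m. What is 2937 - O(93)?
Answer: -5710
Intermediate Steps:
O(m) = -2 + m² (O(m) = -2 + m*m = -2 + m²)
2937 - O(93) = 2937 - (-2 + 93²) = 2937 - (-2 + 8649) = 2937 - 1*8647 = 2937 - 8647 = -5710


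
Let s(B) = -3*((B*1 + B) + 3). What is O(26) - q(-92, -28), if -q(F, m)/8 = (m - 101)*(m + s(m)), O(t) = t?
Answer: -135166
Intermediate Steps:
s(B) = -9 - 6*B (s(B) = -3*((B + B) + 3) = -3*(2*B + 3) = -3*(3 + 2*B) = -9 - 6*B)
q(F, m) = -8*(-101 + m)*(-9 - 5*m) (q(F, m) = -8*(m - 101)*(m + (-9 - 6*m)) = -8*(-101 + m)*(-9 - 5*m))
O(26) - q(-92, -28) = 26 - (-7272 - 3968*(-28) + 40*(-28)²) = 26 - (-7272 + 111104 + 40*784) = 26 - (-7272 + 111104 + 31360) = 26 - 1*135192 = 26 - 135192 = -135166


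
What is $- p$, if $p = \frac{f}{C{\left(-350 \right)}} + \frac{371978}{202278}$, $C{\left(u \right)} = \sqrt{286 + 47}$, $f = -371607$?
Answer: $- \frac{185989}{101139} + \frac{123869 \sqrt{37}}{37} \approx 20362.0$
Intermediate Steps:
$C{\left(u \right)} = 3 \sqrt{37}$ ($C{\left(u \right)} = \sqrt{333} = 3 \sqrt{37}$)
$p = \frac{185989}{101139} - \frac{123869 \sqrt{37}}{37}$ ($p = - \frac{371607}{3 \sqrt{37}} + \frac{371978}{202278} = - 371607 \frac{\sqrt{37}}{111} + 371978 \cdot \frac{1}{202278} = - \frac{123869 \sqrt{37}}{37} + \frac{185989}{101139} = \frac{185989}{101139} - \frac{123869 \sqrt{37}}{37} \approx -20362.0$)
$- p = - (\frac{185989}{101139} - \frac{123869 \sqrt{37}}{37}) = - \frac{185989}{101139} + \frac{123869 \sqrt{37}}{37}$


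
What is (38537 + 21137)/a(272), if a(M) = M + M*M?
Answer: 29837/37128 ≈ 0.80363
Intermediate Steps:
a(M) = M + M²
(38537 + 21137)/a(272) = (38537 + 21137)/((272*(1 + 272))) = 59674/((272*273)) = 59674/74256 = 59674*(1/74256) = 29837/37128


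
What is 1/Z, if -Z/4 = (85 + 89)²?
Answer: -1/121104 ≈ -8.2574e-6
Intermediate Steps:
Z = -121104 (Z = -4*(85 + 89)² = -4*174² = -4*30276 = -121104)
1/Z = 1/(-121104) = -1/121104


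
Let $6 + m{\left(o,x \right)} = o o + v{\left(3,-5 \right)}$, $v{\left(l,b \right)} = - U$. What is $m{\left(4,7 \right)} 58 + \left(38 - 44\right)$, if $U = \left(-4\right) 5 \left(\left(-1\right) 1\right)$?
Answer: $-586$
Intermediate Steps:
$U = 20$ ($U = \left(-20\right) \left(-1\right) = 20$)
$v{\left(l,b \right)} = -20$ ($v{\left(l,b \right)} = \left(-1\right) 20 = -20$)
$m{\left(o,x \right)} = -26 + o^{2}$ ($m{\left(o,x \right)} = -6 + \left(o o - 20\right) = -6 + \left(o^{2} - 20\right) = -6 + \left(-20 + o^{2}\right) = -26 + o^{2}$)
$m{\left(4,7 \right)} 58 + \left(38 - 44\right) = \left(-26 + 4^{2}\right) 58 + \left(38 - 44\right) = \left(-26 + 16\right) 58 - 6 = \left(-10\right) 58 - 6 = -580 - 6 = -586$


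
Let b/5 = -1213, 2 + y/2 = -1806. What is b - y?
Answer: -2449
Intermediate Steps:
y = -3616 (y = -4 + 2*(-1806) = -4 - 3612 = -3616)
b = -6065 (b = 5*(-1213) = -6065)
b - y = -6065 - 1*(-3616) = -6065 + 3616 = -2449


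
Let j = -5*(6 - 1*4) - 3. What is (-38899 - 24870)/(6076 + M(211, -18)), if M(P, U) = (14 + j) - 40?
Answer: -63769/6037 ≈ -10.563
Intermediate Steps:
j = -13 (j = -5*(6 - 4) - 3 = -5*2 - 3 = -10 - 3 = -13)
M(P, U) = -39 (M(P, U) = (14 - 13) - 40 = 1 - 40 = -39)
(-38899 - 24870)/(6076 + M(211, -18)) = (-38899 - 24870)/(6076 - 39) = -63769/6037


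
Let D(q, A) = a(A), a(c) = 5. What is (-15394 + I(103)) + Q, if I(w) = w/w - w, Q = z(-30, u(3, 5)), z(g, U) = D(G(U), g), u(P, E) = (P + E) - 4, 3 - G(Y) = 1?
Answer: -15491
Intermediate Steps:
G(Y) = 2 (G(Y) = 3 - 1*1 = 3 - 1 = 2)
u(P, E) = -4 + E + P (u(P, E) = (E + P) - 4 = -4 + E + P)
D(q, A) = 5
z(g, U) = 5
Q = 5
I(w) = 1 - w
(-15394 + I(103)) + Q = (-15394 + (1 - 1*103)) + 5 = (-15394 + (1 - 103)) + 5 = (-15394 - 102) + 5 = -15496 + 5 = -15491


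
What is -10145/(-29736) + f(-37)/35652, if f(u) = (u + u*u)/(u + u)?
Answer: 30096191/88345656 ≈ 0.34066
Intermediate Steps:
f(u) = (u + u**2)/(2*u) (f(u) = (u + u**2)/((2*u)) = (u + u**2)*(1/(2*u)) = (u + u**2)/(2*u))
-10145/(-29736) + f(-37)/35652 = -10145/(-29736) + (1/2 + (1/2)*(-37))/35652 = -10145*(-1/29736) + (1/2 - 37/2)*(1/35652) = 10145/29736 - 18*1/35652 = 10145/29736 - 3/5942 = 30096191/88345656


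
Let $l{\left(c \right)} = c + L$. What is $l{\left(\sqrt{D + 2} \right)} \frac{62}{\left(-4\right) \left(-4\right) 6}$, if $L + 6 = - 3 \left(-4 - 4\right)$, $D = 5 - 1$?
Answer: $\frac{93}{8} + \frac{31 \sqrt{6}}{48} \approx 13.207$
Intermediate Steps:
$D = 4$
$L = 18$ ($L = -6 - 3 \left(-4 - 4\right) = -6 - -24 = -6 + 24 = 18$)
$l{\left(c \right)} = 18 + c$ ($l{\left(c \right)} = c + 18 = 18 + c$)
$l{\left(\sqrt{D + 2} \right)} \frac{62}{\left(-4\right) \left(-4\right) 6} = \left(18 + \sqrt{4 + 2}\right) \frac{62}{\left(-4\right) \left(-4\right) 6} = \left(18 + \sqrt{6}\right) \frac{62}{16 \cdot 6} = \left(18 + \sqrt{6}\right) \frac{62}{96} = \left(18 + \sqrt{6}\right) 62 \cdot \frac{1}{96} = \left(18 + \sqrt{6}\right) \frac{31}{48} = \frac{93}{8} + \frac{31 \sqrt{6}}{48}$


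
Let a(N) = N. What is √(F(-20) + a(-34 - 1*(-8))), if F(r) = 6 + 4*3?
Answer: 2*I*√2 ≈ 2.8284*I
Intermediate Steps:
F(r) = 18 (F(r) = 6 + 12 = 18)
√(F(-20) + a(-34 - 1*(-8))) = √(18 + (-34 - 1*(-8))) = √(18 + (-34 + 8)) = √(18 - 26) = √(-8) = 2*I*√2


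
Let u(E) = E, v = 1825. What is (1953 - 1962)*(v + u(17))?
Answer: -16578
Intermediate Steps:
(1953 - 1962)*(v + u(17)) = (1953 - 1962)*(1825 + 17) = -9*1842 = -16578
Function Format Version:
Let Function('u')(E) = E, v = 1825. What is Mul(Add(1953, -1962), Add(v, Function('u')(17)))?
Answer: -16578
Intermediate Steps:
Mul(Add(1953, -1962), Add(v, Function('u')(17))) = Mul(Add(1953, -1962), Add(1825, 17)) = Mul(-9, 1842) = -16578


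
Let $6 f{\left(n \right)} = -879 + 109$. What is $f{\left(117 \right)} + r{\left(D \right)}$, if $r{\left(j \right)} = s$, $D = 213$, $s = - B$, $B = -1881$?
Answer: $\frac{5258}{3} \approx 1752.7$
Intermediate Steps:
$f{\left(n \right)} = - \frac{385}{3}$ ($f{\left(n \right)} = \frac{-879 + 109}{6} = \frac{1}{6} \left(-770\right) = - \frac{385}{3}$)
$s = 1881$ ($s = \left(-1\right) \left(-1881\right) = 1881$)
$r{\left(j \right)} = 1881$
$f{\left(117 \right)} + r{\left(D \right)} = - \frac{385}{3} + 1881 = \frac{5258}{3}$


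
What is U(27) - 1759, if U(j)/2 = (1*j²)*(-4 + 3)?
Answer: -3217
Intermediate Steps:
U(j) = -2*j² (U(j) = 2*((1*j²)*(-4 + 3)) = 2*(j²*(-1)) = 2*(-j²) = -2*j²)
U(27) - 1759 = -2*27² - 1759 = -2*729 - 1759 = -1458 - 1759 = -3217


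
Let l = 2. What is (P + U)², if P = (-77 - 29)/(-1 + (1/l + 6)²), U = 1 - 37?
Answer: 40500496/27225 ≈ 1487.6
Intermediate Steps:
U = -36
P = -424/165 (P = (-77 - 29)/(-1 + (1/2 + 6)²) = -106/(-1 + (1*(½) + 6)²) = -106/(-1 + (½ + 6)²) = -106/(-1 + (13/2)²) = -106/(-1 + 169/4) = -106/165/4 = -106*4/165 = -424/165 ≈ -2.5697)
(P + U)² = (-424/165 - 36)² = (-6364/165)² = 40500496/27225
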